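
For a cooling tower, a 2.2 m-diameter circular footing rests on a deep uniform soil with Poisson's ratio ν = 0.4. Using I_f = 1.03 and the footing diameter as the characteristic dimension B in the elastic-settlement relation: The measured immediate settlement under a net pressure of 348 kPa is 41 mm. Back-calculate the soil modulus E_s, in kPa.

E_s ≈ 16200 kPa

S_e = q·B·(1−ν²)/E_s · I_f  ⇒  E_s = q·B·(1−ν²)·I_f / S_e.
E_s = 348 × 2.2 × 0.84 × 1.03 / 0.041 = 16160 kPa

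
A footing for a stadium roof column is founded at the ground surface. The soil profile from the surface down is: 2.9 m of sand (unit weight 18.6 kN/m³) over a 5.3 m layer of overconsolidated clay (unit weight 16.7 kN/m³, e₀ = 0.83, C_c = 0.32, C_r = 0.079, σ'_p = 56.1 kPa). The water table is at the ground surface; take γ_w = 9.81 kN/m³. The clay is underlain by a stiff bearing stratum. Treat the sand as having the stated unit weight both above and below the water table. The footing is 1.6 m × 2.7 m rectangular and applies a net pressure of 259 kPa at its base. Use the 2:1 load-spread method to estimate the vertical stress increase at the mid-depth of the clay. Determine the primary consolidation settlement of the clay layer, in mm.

Mid-depth of clay below the ground surface: z = 2.9 + 5.3/2 = 5.55 m.
Total vertical stress at mid-clay: σ_v = 18.6×2.9 + 16.7×2.65 = 98.195 kPa.
Pore pressure: u = 9.81×(5.55 − 0) = 54.446 kPa.
Initial effective stress: σ'_0 = σ_v − u = 98.195 − 54.446 = 43.749 kPa.
Stress increase at mid-clay by the 2:1 spreading method:
Δσ = qBL/((B+z)(L+z)) = 259×1.6×2.7/((1.6+5.55)(2.7+5.55)) = 18.968 kPa
Final effective stress: σ'_f = 43.749 + 18.968 = 62.717 kPa.
σ'_f = 62.717 > σ'_p = 56.1 kPa, so the stress path crosses the preconsolidation pressure — recompression up to σ'_p, then virgin compression beyond:
S_c = H/(1+e₀)·[C_r·log₁₀(σ'_p/σ'_0) + C_c·log₁₀(σ'_f/σ'_p)]
    = 5.3/1.83 × [0.079×log₁₀(56.1/43.749) + 0.32×log₁₀(62.717/56.1)]
    = 2.8962 × [0.0085316 + 0.015495] = 0.06959 m

S_c ≈ 69.6 mm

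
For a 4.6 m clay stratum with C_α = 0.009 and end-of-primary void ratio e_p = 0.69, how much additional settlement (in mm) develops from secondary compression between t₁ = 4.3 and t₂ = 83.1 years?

S_s ≈ 31.5 mm

Secondary compression: S_s = C_α·H/(1+e_p)·log₁₀(t₂/t₁)
S_s = 0.009×4.6/(1+0.69)×log₁₀(83.1/4.3)
    = 0.0245 × 1.286 = 0.03151 m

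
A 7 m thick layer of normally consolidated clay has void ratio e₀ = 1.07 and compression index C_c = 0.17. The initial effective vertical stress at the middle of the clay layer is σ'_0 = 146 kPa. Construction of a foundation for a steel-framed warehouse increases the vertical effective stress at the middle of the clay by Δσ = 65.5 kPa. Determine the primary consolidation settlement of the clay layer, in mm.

Final effective stress: σ'_f = σ'_0 + Δσ = 146 + 65.5 = 211.5 kPa.
Normally consolidated clay, so the full stress increment lies on the virgin compression line:
S_c = C_c·H/(1+e₀)·log₁₀(σ'_f/σ'_0) = 0.17×7/(1+1.07)×log₁₀(211.5/146)
    = 0.57488 × 0.16096 = 0.09253 m

S_c ≈ 92.5 mm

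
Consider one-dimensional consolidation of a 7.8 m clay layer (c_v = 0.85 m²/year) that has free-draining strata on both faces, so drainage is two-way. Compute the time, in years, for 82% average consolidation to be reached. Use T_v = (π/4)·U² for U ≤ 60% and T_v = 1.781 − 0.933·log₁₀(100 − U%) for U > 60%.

Drainage path length: H_d = H/2 = 3.9 m (double drainage).
U > 60%: T_v = 1.781 − 0.933·log₁₀(100 − 82) = 0.60983.
t = T_v·H_d²/c_v = 0.60983×3.9²/0.85 = 10.91 years.

t ≈ 10.9 years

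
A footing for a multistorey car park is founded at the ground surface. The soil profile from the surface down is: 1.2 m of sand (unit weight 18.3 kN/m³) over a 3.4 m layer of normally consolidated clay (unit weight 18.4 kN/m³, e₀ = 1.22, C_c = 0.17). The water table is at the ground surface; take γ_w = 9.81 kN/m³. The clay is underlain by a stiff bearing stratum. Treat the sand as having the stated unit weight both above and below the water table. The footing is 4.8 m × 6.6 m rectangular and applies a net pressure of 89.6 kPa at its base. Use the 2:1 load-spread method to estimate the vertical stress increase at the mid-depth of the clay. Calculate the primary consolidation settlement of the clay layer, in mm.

Mid-depth of clay below the ground surface: z = 1.2 + 3.4/2 = 2.9 m.
Total vertical stress at mid-clay: σ_v = 18.3×1.2 + 18.4×1.7 = 53.24 kPa.
Pore pressure: u = 9.81×(2.9 − 0) = 28.449 kPa.
Initial effective stress: σ'_0 = σ_v − u = 53.24 − 28.449 = 24.791 kPa.
Stress increase at mid-clay by the 2:1 spreading method:
Δσ = qBL/((B+z)(L+z)) = 89.6×4.8×6.6/((4.8+2.9)(6.6+2.9)) = 38.804 kPa
Final effective stress: σ'_f = σ'_0 + Δσ = 24.791 + 38.804 = 63.595 kPa.
Normally consolidated clay, so the full stress increment lies on the virgin compression line:
S_c = C_c·H/(1+e₀)·log₁₀(σ'_f/σ'_0) = 0.17×3.4/(1+1.22)×log₁₀(63.595/24.791)
    = 0.26036 × 0.40913 = 0.1065 m

S_c ≈ 107 mm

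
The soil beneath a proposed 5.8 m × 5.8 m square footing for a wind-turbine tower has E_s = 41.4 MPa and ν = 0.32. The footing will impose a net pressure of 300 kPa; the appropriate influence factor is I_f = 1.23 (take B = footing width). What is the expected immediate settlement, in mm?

Immediate (elastic) settlement: S_e = q·B·(1−ν²)/E_s · I_f.
E_s = 41.4 MPa = 41400 kPa.
S_e = 300 × 5.8 × (1 − 0.32²) / 41400 × 1.23
    = 300 × 5.8 × 0.8976 / 41400 × 1.23
    = 0.0464 m = 46.4 mm

S_e ≈ 46.4 mm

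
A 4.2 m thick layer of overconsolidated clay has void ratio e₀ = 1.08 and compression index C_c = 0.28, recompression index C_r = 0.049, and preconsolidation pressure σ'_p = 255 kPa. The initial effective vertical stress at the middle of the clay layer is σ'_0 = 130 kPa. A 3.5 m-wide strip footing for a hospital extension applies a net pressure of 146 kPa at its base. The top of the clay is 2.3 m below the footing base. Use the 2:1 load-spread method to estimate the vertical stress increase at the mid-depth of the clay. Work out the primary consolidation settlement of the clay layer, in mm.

Mid-depth of clay below the footing base: z = 2.3 + 4.2/2 = 4.4 m.
Stress increase at mid-clay by the 2:1 spreading method:
Δσ = qB/(B+z) = 146×3.5/(3.5+4.4) = 64.684 kPa
Final effective stress: σ'_f = 130 + 64.684 = 194.68 kPa.
σ'_f = 194.68 ≤ σ'_p = 255 kPa, so the clay remains overconsolidated and only the recompression index applies:
S_c = C_r·H/(1+e₀)·log₁₀(σ'_f/σ'_0) = 0.049×4.2/2.08×log₁₀(194.68/130)
    = 0.098941 × 0.17538 = 0.01735 m

S_c ≈ 17.4 mm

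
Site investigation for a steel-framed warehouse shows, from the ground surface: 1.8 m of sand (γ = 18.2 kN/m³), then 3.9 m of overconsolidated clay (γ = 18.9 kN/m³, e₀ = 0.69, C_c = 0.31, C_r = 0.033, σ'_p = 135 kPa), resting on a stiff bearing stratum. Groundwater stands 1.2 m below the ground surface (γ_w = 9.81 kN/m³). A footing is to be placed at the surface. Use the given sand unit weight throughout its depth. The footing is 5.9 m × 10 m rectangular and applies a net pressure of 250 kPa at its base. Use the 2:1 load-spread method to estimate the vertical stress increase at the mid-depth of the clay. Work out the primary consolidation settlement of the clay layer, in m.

S_c ≈ 0.0811 m

Mid-depth of clay below the ground surface: z = 1.8 + 3.9/2 = 3.75 m.
Total vertical stress at mid-clay: σ_v = 18.2×1.8 + 18.9×1.95 = 69.615 kPa.
Pore pressure: u = 9.81×(3.75 − 1.2) = 25.015 kPa.
Initial effective stress: σ'_0 = σ_v − u = 69.615 − 25.015 = 44.6 kPa.
Stress increase at mid-clay by the 2:1 spreading method:
Δσ = qBL/((B+z)(L+z)) = 250×5.9×10/((5.9+3.75)(10+3.75)) = 111.16 kPa
Final effective stress: σ'_f = 44.6 + 111.16 = 155.76 kPa.
σ'_f = 155.76 > σ'_p = 135 kPa, so the stress path crosses the preconsolidation pressure — recompression up to σ'_p, then virgin compression beyond:
S_c = H/(1+e₀)·[C_r·log₁₀(σ'_p/σ'_0) + C_c·log₁₀(σ'_f/σ'_p)]
    = 3.9/1.69 × [0.033×log₁₀(135/44.6) + 0.31×log₁₀(155.76/135)]
    = 2.3077 × [0.015873 + 0.019258] = 0.08107 m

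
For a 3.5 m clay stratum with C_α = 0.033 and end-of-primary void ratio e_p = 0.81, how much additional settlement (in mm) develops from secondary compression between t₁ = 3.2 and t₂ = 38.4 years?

S_s ≈ 68.9 mm

Secondary compression: S_s = C_α·H/(1+e_p)·log₁₀(t₂/t₁)
S_s = 0.033×3.5/(1+0.81)×log₁₀(38.4/3.2)
    = 0.06381 × 1.079 = 0.06886 m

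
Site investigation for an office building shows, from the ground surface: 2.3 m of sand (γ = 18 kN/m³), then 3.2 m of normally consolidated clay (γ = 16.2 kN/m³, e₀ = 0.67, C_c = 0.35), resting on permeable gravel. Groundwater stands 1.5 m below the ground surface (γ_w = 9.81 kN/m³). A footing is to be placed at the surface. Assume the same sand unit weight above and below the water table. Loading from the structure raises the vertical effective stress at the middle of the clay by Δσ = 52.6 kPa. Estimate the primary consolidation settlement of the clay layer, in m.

S_c ≈ 0.23 m

Mid-depth of clay below the ground surface: z = 2.3 + 3.2/2 = 3.9 m.
Total vertical stress at mid-clay: σ_v = 18×2.3 + 16.2×1.6 = 67.32 kPa.
Pore pressure: u = 9.81×(3.9 − 1.5) = 23.544 kPa.
Initial effective stress: σ'_0 = σ_v − u = 67.32 − 23.544 = 43.776 kPa.
Final effective stress: σ'_f = σ'_0 + Δσ = 43.776 + 52.6 = 96.376 kPa.
Normally consolidated clay, so the full stress increment lies on the virgin compression line:
S_c = C_c·H/(1+e₀)·log₁₀(σ'_f/σ'_0) = 0.35×3.2/(1+0.67)×log₁₀(96.376/43.776)
    = 0.67066 × 0.34273 = 0.2299 m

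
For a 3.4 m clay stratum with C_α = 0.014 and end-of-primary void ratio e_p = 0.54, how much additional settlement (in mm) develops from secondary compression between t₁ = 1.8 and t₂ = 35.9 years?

Secondary compression: S_s = C_α·H/(1+e_p)·log₁₀(t₂/t₁)
S_s = 0.014×3.4/(1+0.54)×log₁₀(35.9/1.8)
    = 0.03091 × 1.3 = 0.04018 m

S_s ≈ 40.2 mm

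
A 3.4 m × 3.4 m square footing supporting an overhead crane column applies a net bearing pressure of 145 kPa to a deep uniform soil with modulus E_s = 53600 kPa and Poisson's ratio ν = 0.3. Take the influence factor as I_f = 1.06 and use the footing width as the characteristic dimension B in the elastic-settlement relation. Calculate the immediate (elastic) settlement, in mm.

S_e ≈ 8.87 mm

Immediate (elastic) settlement: S_e = q·B·(1−ν²)/E_s · I_f.
S_e = 145 × 3.4 × (1 − 0.3²) / 53600 × 1.06
    = 145 × 3.4 × 0.91 / 53600 × 1.06
    = 0.008872 m = 8.872 mm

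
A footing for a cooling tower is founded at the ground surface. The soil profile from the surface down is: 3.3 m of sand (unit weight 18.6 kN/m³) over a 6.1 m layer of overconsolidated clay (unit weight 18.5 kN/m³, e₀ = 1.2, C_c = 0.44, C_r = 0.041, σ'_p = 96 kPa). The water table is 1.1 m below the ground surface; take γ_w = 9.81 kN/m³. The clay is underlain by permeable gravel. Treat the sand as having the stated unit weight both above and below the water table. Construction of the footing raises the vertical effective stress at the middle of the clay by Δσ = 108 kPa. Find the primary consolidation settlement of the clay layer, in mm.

Mid-depth of clay below the ground surface: z = 3.3 + 6.1/2 = 6.35 m.
Total vertical stress at mid-clay: σ_v = 18.6×3.3 + 18.5×3.05 = 117.81 kPa.
Pore pressure: u = 9.81×(6.35 − 1.1) = 51.503 kPa.
Initial effective stress: σ'_0 = σ_v − u = 117.81 − 51.503 = 66.307 kPa.
Final effective stress: σ'_f = 66.307 + 108 = 174.31 kPa.
σ'_f = 174.31 > σ'_p = 96 kPa, so the stress path crosses the preconsolidation pressure — recompression up to σ'_p, then virgin compression beyond:
S_c = H/(1+e₀)·[C_r·log₁₀(σ'_p/σ'_0) + C_c·log₁₀(σ'_f/σ'_p)]
    = 6.1/2.2 × [0.041×log₁₀(96/66.307) + 0.44×log₁₀(174.31/96)]
    = 2.7727 × [0.0065892 + 0.11398] = 0.3343 m

S_c ≈ 334 mm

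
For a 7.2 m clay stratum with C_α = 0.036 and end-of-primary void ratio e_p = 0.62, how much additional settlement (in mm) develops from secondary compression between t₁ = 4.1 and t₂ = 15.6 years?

S_s ≈ 92.9 mm

Secondary compression: S_s = C_α·H/(1+e_p)·log₁₀(t₂/t₁)
S_s = 0.036×7.2/(1+0.62)×log₁₀(15.6/4.1)
    = 0.16 × 0.5803 = 0.09285 m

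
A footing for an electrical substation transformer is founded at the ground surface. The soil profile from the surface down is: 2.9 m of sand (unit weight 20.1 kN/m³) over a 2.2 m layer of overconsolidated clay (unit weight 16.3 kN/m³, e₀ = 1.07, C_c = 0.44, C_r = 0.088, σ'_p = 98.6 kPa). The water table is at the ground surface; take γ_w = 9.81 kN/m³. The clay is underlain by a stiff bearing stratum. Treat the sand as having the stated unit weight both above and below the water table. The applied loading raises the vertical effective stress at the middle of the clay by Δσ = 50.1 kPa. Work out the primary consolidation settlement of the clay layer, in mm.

S_c ≈ 34.8 mm

Mid-depth of clay below the ground surface: z = 2.9 + 2.2/2 = 4 m.
Total vertical stress at mid-clay: σ_v = 20.1×2.9 + 16.3×1.1 = 76.22 kPa.
Pore pressure: u = 9.81×(4 − 0) = 39.24 kPa.
Initial effective stress: σ'_0 = σ_v − u = 76.22 − 39.24 = 36.98 kPa.
Final effective stress: σ'_f = 36.98 + 50.1 = 87.08 kPa.
σ'_f = 87.08 ≤ σ'_p = 98.6 kPa, so the clay remains overconsolidated and only the recompression index applies:
S_c = C_r·H/(1+e₀)·log₁₀(σ'_f/σ'_0) = 0.088×2.2/2.07×log₁₀(87.08/36.98)
    = 0.093526 × 0.37195 = 0.03479 m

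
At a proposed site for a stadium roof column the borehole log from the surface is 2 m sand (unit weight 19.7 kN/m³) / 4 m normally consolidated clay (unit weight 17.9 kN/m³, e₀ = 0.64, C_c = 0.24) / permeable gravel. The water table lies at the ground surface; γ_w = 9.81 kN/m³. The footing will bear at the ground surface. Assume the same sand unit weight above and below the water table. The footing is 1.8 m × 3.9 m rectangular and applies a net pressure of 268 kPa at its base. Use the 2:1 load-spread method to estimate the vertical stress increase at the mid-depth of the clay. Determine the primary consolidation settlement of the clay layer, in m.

S_c ≈ 0.194 m

Mid-depth of clay below the ground surface: z = 2 + 4/2 = 4 m.
Total vertical stress at mid-clay: σ_v = 19.7×2 + 17.9×2 = 75.2 kPa.
Pore pressure: u = 9.81×(4 − 0) = 39.24 kPa.
Initial effective stress: σ'_0 = σ_v − u = 75.2 − 39.24 = 35.96 kPa.
Stress increase at mid-clay by the 2:1 spreading method:
Δσ = qBL/((B+z)(L+z)) = 268×1.8×3.9/((1.8+4)(3.9+4)) = 41.06 kPa
Final effective stress: σ'_f = σ'_0 + Δσ = 35.96 + 41.06 = 77.02 kPa.
Normally consolidated clay, so the full stress increment lies on the virgin compression line:
S_c = C_c·H/(1+e₀)·log₁₀(σ'_f/σ'_0) = 0.24×4/(1+0.64)×log₁₀(77.02/35.96)
    = 0.58537 × 0.33078 = 0.1936 m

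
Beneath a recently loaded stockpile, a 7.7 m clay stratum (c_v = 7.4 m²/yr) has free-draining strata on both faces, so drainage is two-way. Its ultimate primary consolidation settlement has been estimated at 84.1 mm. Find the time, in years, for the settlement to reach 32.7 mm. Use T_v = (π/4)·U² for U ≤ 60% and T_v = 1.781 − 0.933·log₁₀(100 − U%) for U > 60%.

t ≈ 0.238 years

Drainage path length: H_d = H/2 = 3.85 m (double drainage).
U = S(t)/S_ult = 32.7/84.1 = 0.3888.
U ≤ 60%: T_v = (π/4)·U² = (π/4)×0.38882² = 0.11874.
t = T_v·H_d²/c_v = 0.11874×3.85²/7.4 = 0.2378 years.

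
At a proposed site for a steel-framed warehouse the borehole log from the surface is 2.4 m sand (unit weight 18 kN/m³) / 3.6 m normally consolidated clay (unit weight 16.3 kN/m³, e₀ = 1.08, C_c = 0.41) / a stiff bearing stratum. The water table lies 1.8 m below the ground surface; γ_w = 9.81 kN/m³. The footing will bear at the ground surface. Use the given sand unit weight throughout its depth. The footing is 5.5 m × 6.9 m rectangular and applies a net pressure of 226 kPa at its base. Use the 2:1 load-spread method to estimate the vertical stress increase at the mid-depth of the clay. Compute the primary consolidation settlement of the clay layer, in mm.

S_c ≈ 298 mm

Mid-depth of clay below the ground surface: z = 2.4 + 3.6/2 = 4.2 m.
Total vertical stress at mid-clay: σ_v = 18×2.4 + 16.3×1.8 = 72.54 kPa.
Pore pressure: u = 9.81×(4.2 − 1.8) = 23.544 kPa.
Initial effective stress: σ'_0 = σ_v − u = 72.54 − 23.544 = 48.996 kPa.
Stress increase at mid-clay by the 2:1 spreading method:
Δσ = qBL/((B+z)(L+z)) = 226×5.5×6.9/((5.5+4.2)(6.9+4.2)) = 79.657 kPa
Final effective stress: σ'_f = σ'_0 + Δσ = 48.996 + 79.657 = 128.65 kPa.
Normally consolidated clay, so the full stress increment lies on the virgin compression line:
S_c = C_c·H/(1+e₀)·log₁₀(σ'_f/σ'_0) = 0.41×3.6/(1+1.08)×log₁₀(128.65/48.996)
    = 0.70962 × 0.41925 = 0.2975 m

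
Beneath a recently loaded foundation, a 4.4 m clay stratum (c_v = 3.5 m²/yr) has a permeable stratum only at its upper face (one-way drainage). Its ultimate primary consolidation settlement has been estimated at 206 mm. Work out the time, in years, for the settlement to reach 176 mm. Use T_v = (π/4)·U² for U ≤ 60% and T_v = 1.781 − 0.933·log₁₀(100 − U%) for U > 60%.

Drainage path length: H_d = H = 4.4 m (single drainage).
U = S(t)/S_ult = 176/206 = 0.8544.
U > 60%: T_v = 1.781 − 0.933·log₁₀(100 − 85.437) = 0.69568.
t = T_v·H_d²/c_v = 0.69568×4.4²/3.5 = 3.848 years.

t ≈ 3.85 years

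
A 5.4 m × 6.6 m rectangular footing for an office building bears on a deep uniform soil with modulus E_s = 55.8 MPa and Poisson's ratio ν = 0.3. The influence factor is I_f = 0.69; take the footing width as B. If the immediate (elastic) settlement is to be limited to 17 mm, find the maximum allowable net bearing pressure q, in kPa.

E_s = 55.8 MPa = 55800 kPa.
S_e = q·B·(1−ν²)/E_s · I_f  ⇒  q = S_e·E_s / (B·(1−ν²)·I_f).
q = 0.017 × 55800 / (5.4 × 0.91 × 0.69) = 279.8 kPa

q ≈ 280 kPa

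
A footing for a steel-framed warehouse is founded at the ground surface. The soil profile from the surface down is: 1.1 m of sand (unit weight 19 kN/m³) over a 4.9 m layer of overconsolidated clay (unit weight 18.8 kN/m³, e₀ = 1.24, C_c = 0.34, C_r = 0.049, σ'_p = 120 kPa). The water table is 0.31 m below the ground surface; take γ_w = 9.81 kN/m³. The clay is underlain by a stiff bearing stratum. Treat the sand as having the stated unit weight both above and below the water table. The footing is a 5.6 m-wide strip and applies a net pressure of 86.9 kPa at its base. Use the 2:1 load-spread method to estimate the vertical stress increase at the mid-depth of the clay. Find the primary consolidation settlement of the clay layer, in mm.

Mid-depth of clay below the ground surface: z = 1.1 + 4.9/2 = 3.55 m.
Total vertical stress at mid-clay: σ_v = 19×1.1 + 18.8×2.45 = 66.96 kPa.
Pore pressure: u = 9.81×(3.55 − 0.31) = 31.784 kPa.
Initial effective stress: σ'_0 = σ_v − u = 66.96 − 31.784 = 35.176 kPa.
Stress increase at mid-clay by the 2:1 spreading method:
Δσ = qB/(B+z) = 86.9×5.6/(5.6+3.55) = 53.185 kPa
Final effective stress: σ'_f = 35.176 + 53.185 = 88.361 kPa.
σ'_f = 88.361 ≤ σ'_p = 120 kPa, so the clay remains overconsolidated and only the recompression index applies:
S_c = C_r·H/(1+e₀)·log₁₀(σ'_f/σ'_0) = 0.049×4.9/2.24×log₁₀(88.361/35.176)
    = 0.10719 × 0.40001 = 0.04288 m

S_c ≈ 42.9 mm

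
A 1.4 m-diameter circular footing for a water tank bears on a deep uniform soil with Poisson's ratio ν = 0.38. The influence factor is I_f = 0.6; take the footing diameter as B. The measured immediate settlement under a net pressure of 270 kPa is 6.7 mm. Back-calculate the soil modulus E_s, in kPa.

S_e = q·B·(1−ν²)/E_s · I_f  ⇒  E_s = q·B·(1−ν²)·I_f / S_e.
E_s = 270 × 1.4 × 0.8556 × 0.6 / 0.0067 = 28960 kPa

E_s ≈ 29000 kPa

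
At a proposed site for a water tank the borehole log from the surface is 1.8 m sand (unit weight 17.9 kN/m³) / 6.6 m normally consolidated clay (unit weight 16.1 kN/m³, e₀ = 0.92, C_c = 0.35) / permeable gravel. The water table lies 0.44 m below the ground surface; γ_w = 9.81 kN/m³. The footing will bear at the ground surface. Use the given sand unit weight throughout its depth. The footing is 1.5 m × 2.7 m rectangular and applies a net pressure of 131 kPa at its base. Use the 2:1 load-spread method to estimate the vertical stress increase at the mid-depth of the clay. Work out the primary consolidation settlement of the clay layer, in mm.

Mid-depth of clay below the ground surface: z = 1.8 + 6.6/2 = 5.1 m.
Total vertical stress at mid-clay: σ_v = 17.9×1.8 + 16.1×3.3 = 85.35 kPa.
Pore pressure: u = 9.81×(5.1 − 0.44) = 45.715 kPa.
Initial effective stress: σ'_0 = σ_v − u = 85.35 − 45.715 = 39.635 kPa.
Stress increase at mid-clay by the 2:1 spreading method:
Δσ = qBL/((B+z)(L+z)) = 131×1.5×2.7/((1.5+5.1)(2.7+5.1)) = 10.306 kPa
Final effective stress: σ'_f = σ'_0 + Δσ = 39.635 + 10.306 = 49.941 kPa.
Normally consolidated clay, so the full stress increment lies on the virgin compression line:
S_c = C_c·H/(1+e₀)·log₁₀(σ'_f/σ'_0) = 0.35×6.6/(1+0.92)×log₁₀(49.941/39.635)
    = 1.2031 × 0.10038 = 0.1208 m

S_c ≈ 121 mm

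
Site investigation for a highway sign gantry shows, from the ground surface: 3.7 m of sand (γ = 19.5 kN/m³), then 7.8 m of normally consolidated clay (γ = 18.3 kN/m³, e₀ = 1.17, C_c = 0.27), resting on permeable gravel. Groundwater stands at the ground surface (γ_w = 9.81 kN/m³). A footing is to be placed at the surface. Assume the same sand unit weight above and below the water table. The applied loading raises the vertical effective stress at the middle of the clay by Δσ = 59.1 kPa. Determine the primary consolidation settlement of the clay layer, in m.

Mid-depth of clay below the ground surface: z = 3.7 + 7.8/2 = 7.6 m.
Total vertical stress at mid-clay: σ_v = 19.5×3.7 + 18.3×3.9 = 143.52 kPa.
Pore pressure: u = 9.81×(7.6 − 0) = 74.556 kPa.
Initial effective stress: σ'_0 = σ_v − u = 143.52 − 74.556 = 68.964 kPa.
Final effective stress: σ'_f = σ'_0 + Δσ = 68.964 + 59.1 = 128.06 kPa.
Normally consolidated clay, so the full stress increment lies on the virgin compression line:
S_c = C_c·H/(1+e₀)·log₁₀(σ'_f/σ'_0) = 0.27×7.8/(1+1.17)×log₁₀(128.06/68.964)
    = 0.97051 × 0.26879 = 0.2609 m

S_c ≈ 0.261 m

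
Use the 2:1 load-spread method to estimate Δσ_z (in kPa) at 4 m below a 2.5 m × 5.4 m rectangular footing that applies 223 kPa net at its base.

Δσ_z ≈ 49.3 kPa

By the 2:1 method the load spreads at 1 horizontal : 2 vertical, so at depth z the loaded area has grown by z in each plan dimension:
Δσ = qBL/((B+z)(L+z)) = 223×2.5×5.4/((2.5+4)(5.4+4)) = 49.272 kPa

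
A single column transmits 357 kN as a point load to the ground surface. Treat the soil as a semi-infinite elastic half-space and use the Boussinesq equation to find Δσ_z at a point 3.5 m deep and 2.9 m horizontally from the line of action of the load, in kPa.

Δσ_z ≈ 3.77 kPa

Boussinesq vertical stress below a point load on an elastic half-space:
Δσ_z = 3P/(2πz²) · [1 + (r/z)²]^(−5/2)
r/z = 2.9/3.5 = 0.82857; [1+(r/z)²]^(−5/2) = 0.27072.
Δσ_z = 3×357/(2π×3.5²) × 0.27072 = 13.915 × 0.27072 = 3.767 kPa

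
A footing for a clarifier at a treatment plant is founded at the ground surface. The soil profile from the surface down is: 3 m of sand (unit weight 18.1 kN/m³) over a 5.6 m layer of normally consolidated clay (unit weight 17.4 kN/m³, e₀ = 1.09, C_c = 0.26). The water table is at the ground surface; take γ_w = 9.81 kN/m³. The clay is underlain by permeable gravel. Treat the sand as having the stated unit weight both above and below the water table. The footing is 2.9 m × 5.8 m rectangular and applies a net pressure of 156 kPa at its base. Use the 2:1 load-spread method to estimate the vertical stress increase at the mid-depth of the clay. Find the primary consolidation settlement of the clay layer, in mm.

S_c ≈ 135 mm

Mid-depth of clay below the ground surface: z = 3 + 5.6/2 = 5.8 m.
Total vertical stress at mid-clay: σ_v = 18.1×3 + 17.4×2.8 = 103.02 kPa.
Pore pressure: u = 9.81×(5.8 − 0) = 56.898 kPa.
Initial effective stress: σ'_0 = σ_v − u = 103.02 − 56.898 = 46.122 kPa.
Stress increase at mid-clay by the 2:1 spreading method:
Δσ = qBL/((B+z)(L+z)) = 156×2.9×5.8/((2.9+5.8)(5.8+5.8)) = 26 kPa
Final effective stress: σ'_f = σ'_0 + Δσ = 46.122 + 26 = 72.122 kPa.
Normally consolidated clay, so the full stress increment lies on the virgin compression line:
S_c = C_c·H/(1+e₀)·log₁₀(σ'_f/σ'_0) = 0.26×5.6/(1+1.09)×log₁₀(72.122/46.122)
    = 0.69665 × 0.19416 = 0.1353 m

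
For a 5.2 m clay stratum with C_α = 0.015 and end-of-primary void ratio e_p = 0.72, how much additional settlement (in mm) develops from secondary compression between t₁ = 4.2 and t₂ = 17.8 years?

S_s ≈ 28.4 mm

Secondary compression: S_s = C_α·H/(1+e_p)·log₁₀(t₂/t₁)
S_s = 0.015×5.2/(1+0.72)×log₁₀(17.8/4.2)
    = 0.04535 × 0.6272 = 0.02844 m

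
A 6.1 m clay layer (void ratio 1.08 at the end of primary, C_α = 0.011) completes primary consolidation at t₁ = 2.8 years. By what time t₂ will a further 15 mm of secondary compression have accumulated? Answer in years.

t₂ ≈ 8.17 years

S_s = C_α·H/(1+e_p)·log₁₀(t₂/t₁) ⇒ log₁₀(t₂/t₁) = S_s·(1+e_p)/(C_α·H).
log₁₀(t₂/t₁) = 0.015 × (1+1.08) / (0.011×6.1) = 0.465
t₂ = t₁ × 10^0.465 = 2.8 × 2.917 = 8.168 years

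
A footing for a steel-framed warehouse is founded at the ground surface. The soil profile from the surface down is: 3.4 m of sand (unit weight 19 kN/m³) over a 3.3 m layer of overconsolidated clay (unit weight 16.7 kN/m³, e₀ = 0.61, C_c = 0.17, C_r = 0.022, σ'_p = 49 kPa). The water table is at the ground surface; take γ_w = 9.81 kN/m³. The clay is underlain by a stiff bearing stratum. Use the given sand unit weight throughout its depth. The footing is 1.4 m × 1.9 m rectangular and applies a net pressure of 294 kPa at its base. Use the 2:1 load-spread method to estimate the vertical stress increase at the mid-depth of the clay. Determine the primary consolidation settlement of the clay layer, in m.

S_c ≈ 0.0335 m

Mid-depth of clay below the ground surface: z = 3.4 + 3.3/2 = 5.05 m.
Total vertical stress at mid-clay: σ_v = 19×3.4 + 16.7×1.65 = 92.155 kPa.
Pore pressure: u = 9.81×(5.05 − 0) = 49.541 kPa.
Initial effective stress: σ'_0 = σ_v − u = 92.155 − 49.541 = 42.614 kPa.
Stress increase at mid-clay by the 2:1 spreading method:
Δσ = qBL/((B+z)(L+z)) = 294×1.4×1.9/((1.4+5.05)(1.9+5.05)) = 17.446 kPa
Final effective stress: σ'_f = 42.614 + 17.446 = 60.06 kPa.
σ'_f = 60.06 > σ'_p = 49 kPa, so the stress path crosses the preconsolidation pressure — recompression up to σ'_p, then virgin compression beyond:
S_c = H/(1+e₀)·[C_r·log₁₀(σ'_p/σ'_0) + C_c·log₁₀(σ'_f/σ'_p)]
    = 3.3/1.61 × [0.022×log₁₀(49/42.614) + 0.17×log₁₀(60.06/49)]
    = 2.0497 × [0.0013342 + 0.015026] = 0.03353 m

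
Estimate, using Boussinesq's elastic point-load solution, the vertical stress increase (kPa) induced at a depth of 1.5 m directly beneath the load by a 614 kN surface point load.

Boussinesq vertical stress below a point load on an elastic half-space:
Δσ_z = 3P/(2πz²) · [1 + (r/z)²]^(−5/2)
r/z = 0/1.5 = 0; [1+(r/z)²]^(−5/2) = 1.
Δσ_z = 3×614/(2π×1.5²) × 1 = 130.29 × 1 = 130.3 kPa

Δσ_z ≈ 130 kPa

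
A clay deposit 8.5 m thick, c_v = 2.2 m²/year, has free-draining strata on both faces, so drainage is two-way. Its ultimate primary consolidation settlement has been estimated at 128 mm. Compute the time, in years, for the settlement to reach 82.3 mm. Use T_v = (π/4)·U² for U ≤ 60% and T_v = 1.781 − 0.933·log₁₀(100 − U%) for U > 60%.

t ≈ 2.73 years

Drainage path length: H_d = H/2 = 4.25 m (double drainage).
U = S(t)/S_ult = 82.3/128 = 0.643.
U > 60%: T_v = 1.781 − 0.933·log₁₀(100 − 64.297) = 0.33233.
t = T_v·H_d²/c_v = 0.33233×4.25²/2.2 = 2.729 years.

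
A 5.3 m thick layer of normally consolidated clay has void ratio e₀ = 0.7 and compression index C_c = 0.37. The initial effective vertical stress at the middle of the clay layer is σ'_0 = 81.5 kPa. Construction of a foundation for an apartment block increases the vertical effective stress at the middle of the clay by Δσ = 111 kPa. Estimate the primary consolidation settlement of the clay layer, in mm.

S_c ≈ 431 mm

Final effective stress: σ'_f = σ'_0 + Δσ = 81.5 + 111 = 192.5 kPa.
Normally consolidated clay, so the full stress increment lies on the virgin compression line:
S_c = C_c·H/(1+e₀)·log₁₀(σ'_f/σ'_0) = 0.37×5.3/(1+0.7)×log₁₀(192.5/81.5)
    = 1.1535 × 0.37327 = 0.4306 m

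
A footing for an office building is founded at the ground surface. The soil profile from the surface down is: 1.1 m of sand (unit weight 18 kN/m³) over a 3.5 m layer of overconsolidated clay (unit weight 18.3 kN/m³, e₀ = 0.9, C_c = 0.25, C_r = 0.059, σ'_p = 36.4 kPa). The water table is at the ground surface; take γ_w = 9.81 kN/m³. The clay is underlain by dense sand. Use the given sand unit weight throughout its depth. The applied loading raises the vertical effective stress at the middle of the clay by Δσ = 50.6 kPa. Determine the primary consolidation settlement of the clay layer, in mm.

Mid-depth of clay below the ground surface: z = 1.1 + 3.5/2 = 2.85 m.
Total vertical stress at mid-clay: σ_v = 18×1.1 + 18.3×1.75 = 51.825 kPa.
Pore pressure: u = 9.81×(2.85 − 0) = 27.959 kPa.
Initial effective stress: σ'_0 = σ_v − u = 51.825 − 27.959 = 23.866 kPa.
Final effective stress: σ'_f = 23.866 + 50.6 = 74.466 kPa.
σ'_f = 74.466 > σ'_p = 36.4 kPa, so the stress path crosses the preconsolidation pressure — recompression up to σ'_p, then virgin compression beyond:
S_c = H/(1+e₀)·[C_r·log₁₀(σ'_p/σ'_0) + C_c·log₁₀(σ'_f/σ'_p)]
    = 3.5/1.9 × [0.059×log₁₀(36.4/23.866) + 0.25×log₁₀(74.466/36.4)]
    = 1.8421 × [0.010816 + 0.077714] = 0.1631 m

S_c ≈ 163 mm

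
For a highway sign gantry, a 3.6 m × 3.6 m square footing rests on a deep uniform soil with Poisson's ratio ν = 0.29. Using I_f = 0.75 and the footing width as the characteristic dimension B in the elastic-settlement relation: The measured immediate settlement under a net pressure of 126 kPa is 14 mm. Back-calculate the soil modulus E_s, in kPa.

E_s ≈ 22300 kPa

S_e = q·B·(1−ν²)/E_s · I_f  ⇒  E_s = q·B·(1−ν²)·I_f / S_e.
E_s = 126 × 3.6 × 0.9159 × 0.75 / 0.014 = 22260 kPa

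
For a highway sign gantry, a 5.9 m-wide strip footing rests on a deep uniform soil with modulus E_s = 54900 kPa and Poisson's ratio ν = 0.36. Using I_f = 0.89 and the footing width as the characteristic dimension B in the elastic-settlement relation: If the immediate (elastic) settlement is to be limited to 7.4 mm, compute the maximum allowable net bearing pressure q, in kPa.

S_e = q·B·(1−ν²)/E_s · I_f  ⇒  q = S_e·E_s / (B·(1−ν²)·I_f).
q = 0.0074 × 54900 / (5.9 × 0.8704 × 0.89) = 88.89 kPa

q ≈ 88.9 kPa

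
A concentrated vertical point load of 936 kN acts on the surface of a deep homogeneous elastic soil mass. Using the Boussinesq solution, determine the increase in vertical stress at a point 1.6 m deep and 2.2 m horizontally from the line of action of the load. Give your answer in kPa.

Δσ_z ≈ 12.3 kPa

Boussinesq vertical stress below a point load on an elastic half-space:
Δσ_z = 3P/(2πz²) · [1 + (r/z)²]^(−5/2)
r/z = 2.2/1.6 = 1.375; [1+(r/z)²]^(−5/2) = 0.070392.
Δσ_z = 3×936/(2π×1.6²) × 0.070392 = 174.57 × 0.070392 = 12.29 kPa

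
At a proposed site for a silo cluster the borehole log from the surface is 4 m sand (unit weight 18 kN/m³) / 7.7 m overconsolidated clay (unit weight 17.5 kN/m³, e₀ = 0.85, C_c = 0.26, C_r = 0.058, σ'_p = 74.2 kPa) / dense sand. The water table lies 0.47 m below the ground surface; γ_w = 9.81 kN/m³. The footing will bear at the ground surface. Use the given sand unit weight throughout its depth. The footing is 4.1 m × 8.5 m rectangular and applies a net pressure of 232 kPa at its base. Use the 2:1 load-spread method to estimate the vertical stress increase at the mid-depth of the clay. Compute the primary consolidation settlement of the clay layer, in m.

Mid-depth of clay below the ground surface: z = 4 + 7.7/2 = 7.85 m.
Total vertical stress at mid-clay: σ_v = 18×4 + 17.5×3.85 = 139.38 kPa.
Pore pressure: u = 9.81×(7.85 − 0.47) = 72.398 kPa.
Initial effective stress: σ'_0 = σ_v − u = 139.38 − 72.398 = 66.982 kPa.
Stress increase at mid-clay by the 2:1 spreading method:
Δσ = qBL/((B+z)(L+z)) = 232×4.1×8.5/((4.1+7.85)(8.5+7.85)) = 41.381 kPa
Final effective stress: σ'_f = 66.982 + 41.381 = 108.36 kPa.
σ'_f = 108.36 > σ'_p = 74.2 kPa, so the stress path crosses the preconsolidation pressure — recompression up to σ'_p, then virgin compression beyond:
S_c = H/(1+e₀)·[C_r·log₁₀(σ'_p/σ'_0) + C_c·log₁₀(σ'_f/σ'_p)]
    = 7.7/1.85 × [0.058×log₁₀(74.2/66.982) + 0.26×log₁₀(108.36/74.2)]
    = 4.1622 × [0.0025779 + 0.042761] = 0.1887 m

S_c ≈ 0.189 m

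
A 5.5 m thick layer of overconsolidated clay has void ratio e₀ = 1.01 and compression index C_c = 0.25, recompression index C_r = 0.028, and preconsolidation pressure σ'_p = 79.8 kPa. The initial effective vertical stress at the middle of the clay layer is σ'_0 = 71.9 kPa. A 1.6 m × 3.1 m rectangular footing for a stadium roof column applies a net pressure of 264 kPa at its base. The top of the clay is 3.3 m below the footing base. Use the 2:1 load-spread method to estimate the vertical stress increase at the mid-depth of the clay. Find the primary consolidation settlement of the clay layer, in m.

S_c ≈ 0.0412 m

Mid-depth of clay below the footing base: z = 3.3 + 5.5/2 = 6.05 m.
Stress increase at mid-clay by the 2:1 spreading method:
Δσ = qBL/((B+z)(L+z)) = 264×1.6×3.1/((1.6+6.05)(3.1+6.05)) = 18.707 kPa
Final effective stress: σ'_f = 71.9 + 18.707 = 90.607 kPa.
σ'_f = 90.607 > σ'_p = 79.8 kPa, so the stress path crosses the preconsolidation pressure — recompression up to σ'_p, then virgin compression beyond:
S_c = H/(1+e₀)·[C_r·log₁₀(σ'_p/σ'_0) + C_c·log₁₀(σ'_f/σ'_p)]
    = 5.5/2.01 × [0.028×log₁₀(79.8/71.9) + 0.25×log₁₀(90.607/79.8)]
    = 2.7363 × [0.0012677 + 0.01379] = 0.0412 m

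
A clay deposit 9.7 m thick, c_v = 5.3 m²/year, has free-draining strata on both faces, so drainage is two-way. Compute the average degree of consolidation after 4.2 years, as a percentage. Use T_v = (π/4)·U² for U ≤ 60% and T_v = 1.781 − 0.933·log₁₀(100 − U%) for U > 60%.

U ≈ 92.2 %

Drainage path length: H_d = H/2 = 4.85 m (double drainage).
T_v = c_v·t/H_d² = 5.3×4.2/4.85² = 0.94633.
T_v = 0.94633 corresponds to the U > 60% branch:
U = 1 − 10^((1.781 − T_v)/0.933)/100 = 0.9215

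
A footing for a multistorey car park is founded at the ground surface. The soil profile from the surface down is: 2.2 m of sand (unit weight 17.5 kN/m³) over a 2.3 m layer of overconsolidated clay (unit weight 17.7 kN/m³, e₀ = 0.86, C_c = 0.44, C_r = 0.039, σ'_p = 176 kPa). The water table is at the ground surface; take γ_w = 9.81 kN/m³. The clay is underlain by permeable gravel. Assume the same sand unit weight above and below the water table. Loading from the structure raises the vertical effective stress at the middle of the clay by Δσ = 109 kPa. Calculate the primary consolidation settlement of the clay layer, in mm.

S_c ≈ 34.5 mm

Mid-depth of clay below the ground surface: z = 2.2 + 2.3/2 = 3.35 m.
Total vertical stress at mid-clay: σ_v = 17.5×2.2 + 17.7×1.15 = 58.855 kPa.
Pore pressure: u = 9.81×(3.35 − 0) = 32.864 kPa.
Initial effective stress: σ'_0 = σ_v − u = 58.855 − 32.864 = 25.991 kPa.
Final effective stress: σ'_f = 25.991 + 109 = 134.99 kPa.
σ'_f = 134.99 ≤ σ'_p = 176 kPa, so the clay remains overconsolidated and only the recompression index applies:
S_c = C_r·H/(1+e₀)·log₁₀(σ'_f/σ'_0) = 0.039×2.3/1.86×log₁₀(134.99/25.991)
    = 0.048227 × 0.71548 = 0.03451 m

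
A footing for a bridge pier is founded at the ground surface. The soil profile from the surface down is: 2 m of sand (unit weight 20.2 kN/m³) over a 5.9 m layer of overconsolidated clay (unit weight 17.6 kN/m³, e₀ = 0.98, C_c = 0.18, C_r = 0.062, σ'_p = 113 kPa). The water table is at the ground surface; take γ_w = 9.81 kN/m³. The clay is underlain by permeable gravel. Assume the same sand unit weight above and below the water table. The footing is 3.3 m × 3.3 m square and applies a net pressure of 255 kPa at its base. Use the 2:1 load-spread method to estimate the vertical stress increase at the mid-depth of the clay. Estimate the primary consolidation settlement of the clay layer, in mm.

S_c ≈ 52.9 mm

Mid-depth of clay below the ground surface: z = 2 + 5.9/2 = 4.95 m.
Total vertical stress at mid-clay: σ_v = 20.2×2 + 17.6×2.95 = 92.32 kPa.
Pore pressure: u = 9.81×(4.95 − 0) = 48.56 kPa.
Initial effective stress: σ'_0 = σ_v − u = 92.32 − 48.56 = 43.76 kPa.
Stress increase at mid-clay by the 2:1 spreading method:
Δσ = qBL/((B+z)(L+z)) = 255×3.3×3.3/((3.3+4.95)(3.3+4.95)) = 40.8 kPa
Final effective stress: σ'_f = 43.76 + 40.8 = 84.56 kPa.
σ'_f = 84.56 ≤ σ'_p = 113 kPa, so the clay remains overconsolidated and only the recompression index applies:
S_c = C_r·H/(1+e₀)·log₁₀(σ'_f/σ'_0) = 0.062×5.9/1.98×log₁₀(84.56/43.76)
    = 0.18475 × 0.28609 = 0.05285 m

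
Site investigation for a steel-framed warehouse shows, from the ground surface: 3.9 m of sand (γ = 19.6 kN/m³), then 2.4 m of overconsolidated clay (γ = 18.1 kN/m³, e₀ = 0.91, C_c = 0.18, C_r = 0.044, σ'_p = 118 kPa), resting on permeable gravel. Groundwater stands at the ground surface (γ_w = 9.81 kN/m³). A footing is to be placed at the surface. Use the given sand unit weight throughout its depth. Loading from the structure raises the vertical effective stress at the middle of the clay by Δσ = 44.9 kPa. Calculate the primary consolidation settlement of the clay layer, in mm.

S_c ≈ 15.8 mm

Mid-depth of clay below the ground surface: z = 3.9 + 2.4/2 = 5.1 m.
Total vertical stress at mid-clay: σ_v = 19.6×3.9 + 18.1×1.2 = 98.16 kPa.
Pore pressure: u = 9.81×(5.1 − 0) = 50.031 kPa.
Initial effective stress: σ'_0 = σ_v − u = 98.16 − 50.031 = 48.129 kPa.
Final effective stress: σ'_f = 48.129 + 44.9 = 93.029 kPa.
σ'_f = 93.029 ≤ σ'_p = 118 kPa, so the clay remains overconsolidated and only the recompression index applies:
S_c = C_r·H/(1+e₀)·log₁₀(σ'_f/σ'_0) = 0.044×2.4/1.91×log₁₀(93.029/48.129)
    = 0.055286 × 0.28621 = 0.01582 m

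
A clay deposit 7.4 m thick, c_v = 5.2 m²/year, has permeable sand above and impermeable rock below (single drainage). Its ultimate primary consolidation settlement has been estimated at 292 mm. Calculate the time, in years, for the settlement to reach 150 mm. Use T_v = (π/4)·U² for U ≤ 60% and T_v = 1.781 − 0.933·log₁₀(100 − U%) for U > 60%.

t ≈ 2.18 years

Drainage path length: H_d = H = 7.4 m (single drainage).
U = S(t)/S_ult = 150/292 = 0.5137.
U ≤ 60%: T_v = (π/4)·U² = (π/4)×0.5137² = 0.20726.
t = T_v·H_d²/c_v = 0.20726×7.4²/5.2 = 2.183 years.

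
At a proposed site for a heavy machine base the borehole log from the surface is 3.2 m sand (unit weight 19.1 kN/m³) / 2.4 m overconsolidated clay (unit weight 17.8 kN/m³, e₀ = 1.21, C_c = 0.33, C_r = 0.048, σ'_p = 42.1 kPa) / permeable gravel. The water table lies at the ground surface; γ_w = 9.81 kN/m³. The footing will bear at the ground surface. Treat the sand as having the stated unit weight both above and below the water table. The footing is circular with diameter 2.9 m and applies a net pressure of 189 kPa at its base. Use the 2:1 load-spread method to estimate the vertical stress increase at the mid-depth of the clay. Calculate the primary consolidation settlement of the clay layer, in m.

S_c ≈ 0.0788 m

Mid-depth of clay below the ground surface: z = 3.2 + 2.4/2 = 4.4 m.
Total vertical stress at mid-clay: σ_v = 19.1×3.2 + 17.8×1.2 = 82.48 kPa.
Pore pressure: u = 9.81×(4.4 − 0) = 43.164 kPa.
Initial effective stress: σ'_0 = σ_v − u = 82.48 − 43.164 = 39.316 kPa.
Stress increase at mid-clay by the 2:1 spreading method:
Δσ ≈ qD²/(D+z)² = 189×2.9²/(2.9+4.4)² = 29.827 kPa
Final effective stress: σ'_f = 39.316 + 29.827 = 69.143 kPa.
σ'_f = 69.143 > σ'_p = 42.1 kPa, so the stress path crosses the preconsolidation pressure — recompression up to σ'_p, then virgin compression beyond:
S_c = H/(1+e₀)·[C_r·log₁₀(σ'_p/σ'_0) + C_c·log₁₀(σ'_f/σ'_p)]
    = 2.4/2.21 × [0.048×log₁₀(42.1/39.316) + 0.33×log₁₀(69.143/42.1)]
    = 1.086 × [0.0014262 + 0.071104] = 0.07877 m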